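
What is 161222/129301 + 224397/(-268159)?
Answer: 14218373801/34673226859 ≈ 0.41007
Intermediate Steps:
161222/129301 + 224397/(-268159) = 161222*(1/129301) + 224397*(-1/268159) = 161222/129301 - 224397/268159 = 14218373801/34673226859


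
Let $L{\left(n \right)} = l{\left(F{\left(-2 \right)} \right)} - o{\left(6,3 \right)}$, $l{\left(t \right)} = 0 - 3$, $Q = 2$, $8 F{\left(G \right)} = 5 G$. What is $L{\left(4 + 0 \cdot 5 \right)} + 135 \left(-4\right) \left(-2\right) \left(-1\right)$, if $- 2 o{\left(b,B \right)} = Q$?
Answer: $-1082$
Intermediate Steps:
$F{\left(G \right)} = \frac{5 G}{8}$
$l{\left(t \right)} = -3$ ($l{\left(t \right)} = 0 - 3 = -3$)
$o{\left(b,B \right)} = -1$ ($o{\left(b,B \right)} = \left(- \frac{1}{2}\right) 2 = -1$)
$L{\left(n \right)} = -2$ ($L{\left(n \right)} = -3 - -1 = -3 + 1 = -2$)
$L{\left(4 + 0 \cdot 5 \right)} + 135 \left(-4\right) \left(-2\right) \left(-1\right) = -2 + 135 \left(-4\right) \left(-2\right) \left(-1\right) = -2 + 135 \cdot 8 \left(-1\right) = -2 + 135 \left(-8\right) = -2 - 1080 = -1082$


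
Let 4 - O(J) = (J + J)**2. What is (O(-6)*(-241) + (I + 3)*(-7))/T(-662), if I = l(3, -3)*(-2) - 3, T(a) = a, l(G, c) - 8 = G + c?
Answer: -16926/331 ≈ -51.136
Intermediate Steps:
l(G, c) = 8 + G + c (l(G, c) = 8 + (G + c) = 8 + G + c)
I = -19 (I = (8 + 3 - 3)*(-2) - 3 = 8*(-2) - 3 = -16 - 3 = -19)
O(J) = 4 - 4*J**2 (O(J) = 4 - (J + J)**2 = 4 - (2*J)**2 = 4 - 4*J**2)
(O(-6)*(-241) + (I + 3)*(-7))/T(-662) = ((4 - 4*(-6)**2)*(-241) + (-19 + 3)*(-7))/(-662) = ((4 - 4*36)*(-241) - 16*(-7))*(-1/662) = ((4 - 144)*(-241) + 112)*(-1/662) = (-140*(-241) + 112)*(-1/662) = (33740 + 112)*(-1/662) = 33852*(-1/662) = -16926/331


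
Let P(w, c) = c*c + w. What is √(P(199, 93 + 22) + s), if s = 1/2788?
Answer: 3*√2898444529/1394 ≈ 115.86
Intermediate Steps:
s = 1/2788 ≈ 0.00035868
P(w, c) = w + c² (P(w, c) = c² + w = w + c²)
√(P(199, 93 + 22) + s) = √((199 + (93 + 22)²) + 1/2788) = √((199 + 115²) + 1/2788) = √((199 + 13225) + 1/2788) = √(13424 + 1/2788) = √(37426113/2788) = 3*√2898444529/1394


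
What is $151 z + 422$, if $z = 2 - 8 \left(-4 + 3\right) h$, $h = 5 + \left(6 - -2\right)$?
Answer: $16428$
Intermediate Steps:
$h = 13$ ($h = 5 + \left(6 + 2\right) = 5 + 8 = 13$)
$z = 106$ ($z = 2 - 8 \left(-4 + 3\right) 13 = 2 - 8 \left(\left(-1\right) 13\right) = 2 - -104 = 2 + 104 = 106$)
$151 z + 422 = 151 \cdot 106 + 422 = 16006 + 422 = 16428$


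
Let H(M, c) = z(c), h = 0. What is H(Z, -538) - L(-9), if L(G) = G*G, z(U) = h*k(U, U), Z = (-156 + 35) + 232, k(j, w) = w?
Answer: -81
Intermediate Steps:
Z = 111 (Z = -121 + 232 = 111)
z(U) = 0 (z(U) = 0*U = 0)
L(G) = G²
H(M, c) = 0
H(Z, -538) - L(-9) = 0 - 1*(-9)² = 0 - 1*81 = 0 - 81 = -81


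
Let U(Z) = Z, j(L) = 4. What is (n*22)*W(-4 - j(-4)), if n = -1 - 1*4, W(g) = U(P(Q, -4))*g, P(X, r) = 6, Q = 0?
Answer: 5280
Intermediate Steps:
W(g) = 6*g
n = -5 (n = -1 - 4 = -5)
(n*22)*W(-4 - j(-4)) = (-5*22)*(6*(-4 - 1*4)) = -660*(-4 - 4) = -660*(-8) = -110*(-48) = 5280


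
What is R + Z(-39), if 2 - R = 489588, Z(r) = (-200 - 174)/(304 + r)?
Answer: -129740664/265 ≈ -4.8959e+5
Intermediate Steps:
Z(r) = -374/(304 + r)
R = -489586 (R = 2 - 1*489588 = 2 - 489588 = -489586)
R + Z(-39) = -489586 - 374/(304 - 39) = -489586 - 374/265 = -129740664/265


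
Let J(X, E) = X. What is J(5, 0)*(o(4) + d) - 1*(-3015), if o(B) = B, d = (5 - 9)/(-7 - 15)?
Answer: 33395/11 ≈ 3035.9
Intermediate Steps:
d = 2/11 (d = -4/(-22) = -4*(-1/22) = 2/11 ≈ 0.18182)
J(5, 0)*(o(4) + d) - 1*(-3015) = 5*(4 + 2/11) - 1*(-3015) = 5*(46/11) + 3015 = 230/11 + 3015 = 33395/11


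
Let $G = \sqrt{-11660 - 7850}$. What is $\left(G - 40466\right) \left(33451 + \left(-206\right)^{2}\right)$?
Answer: $-3070843342 + 75887 i \sqrt{19510} \approx -3.0708 \cdot 10^{9} + 1.06 \cdot 10^{7} i$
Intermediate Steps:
$G = i \sqrt{19510}$ ($G = \sqrt{-19510} = i \sqrt{19510} \approx 139.68 i$)
$\left(G - 40466\right) \left(33451 + \left(-206\right)^{2}\right) = \left(i \sqrt{19510} - 40466\right) \left(33451 + \left(-206\right)^{2}\right) = \left(-40466 + i \sqrt{19510}\right) \left(33451 + 42436\right) = \left(-40466 + i \sqrt{19510}\right) 75887 = -3070843342 + 75887 i \sqrt{19510}$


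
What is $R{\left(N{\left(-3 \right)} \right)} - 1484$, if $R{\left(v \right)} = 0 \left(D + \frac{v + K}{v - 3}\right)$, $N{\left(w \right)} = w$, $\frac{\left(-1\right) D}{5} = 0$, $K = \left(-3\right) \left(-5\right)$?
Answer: $-1484$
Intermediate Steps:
$K = 15$
$D = 0$ ($D = \left(-5\right) 0 = 0$)
$R{\left(v \right)} = 0$ ($R{\left(v \right)} = 0 \left(0 + \frac{v + 15}{v - 3}\right) = 0 \left(0 + \frac{15 + v}{-3 + v}\right) = 0 \frac{15 + v}{-3 + v} = 0$)
$R{\left(N{\left(-3 \right)} \right)} - 1484 = 0 - 1484 = -1484$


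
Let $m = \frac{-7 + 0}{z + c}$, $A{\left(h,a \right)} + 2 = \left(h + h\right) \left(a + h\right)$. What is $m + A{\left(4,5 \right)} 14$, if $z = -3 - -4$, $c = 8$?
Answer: $\frac{8813}{9} \approx 979.22$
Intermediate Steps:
$A{\left(h,a \right)} = -2 + 2 h \left(a + h\right)$ ($A{\left(h,a \right)} = -2 + \left(h + h\right) \left(a + h\right) = -2 + 2 h \left(a + h\right)$)
$z = 1$ ($z = -3 + 4 = 1$)
$m = - \frac{7}{9}$ ($m = \frac{-7 + 0}{1 + 8} = - \frac{7}{9} \approx -0.77778$)
$m + A{\left(4,5 \right)} 14 = - \frac{7}{9} + \left(-2 + 2 \cdot 4^{2} + 2 \cdot 5 \cdot 4\right) 14 = - \frac{7}{9} + \left(-2 + 2 \cdot 16 + 40\right) 14 = - \frac{7}{9} + \left(-2 + 32 + 40\right) 14 = - \frac{7}{9} + 70 \cdot 14 = - \frac{7}{9} + 980 = \frac{8813}{9}$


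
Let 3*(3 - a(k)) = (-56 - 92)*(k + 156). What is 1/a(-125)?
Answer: 3/4597 ≈ 0.00065260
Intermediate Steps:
a(k) = 7699 + 148*k/3 (a(k) = 3 - (-56 - 92)*(k + 156)/3 = 3 - (-148)*(156 + k)/3 = 3 - (-23088 - 148*k)/3 = 3 + (7696 + 148*k/3) = 7699 + 148*k/3)
1/a(-125) = 1/(7699 + (148/3)*(-125)) = 1/(7699 - 18500/3) = 1/(4597/3) = 3/4597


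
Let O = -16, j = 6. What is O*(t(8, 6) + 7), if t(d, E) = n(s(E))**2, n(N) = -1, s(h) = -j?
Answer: -128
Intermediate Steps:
s(h) = -6 (s(h) = -1*6 = -6)
t(d, E) = 1 (t(d, E) = (-1)**2 = 1)
O*(t(8, 6) + 7) = -16*(1 + 7) = -16*8 = -128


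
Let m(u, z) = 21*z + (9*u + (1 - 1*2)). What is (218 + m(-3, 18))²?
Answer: 322624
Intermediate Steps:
m(u, z) = -1 + 9*u + 21*z (m(u, z) = 21*z + (9*u + (1 - 2)) = 21*z + (9*u - 1) = 21*z + (-1 + 9*u) = -1 + 9*u + 21*z)
(218 + m(-3, 18))² = (218 + (-1 + 9*(-3) + 21*18))² = (218 + (-1 - 27 + 378))² = (218 + 350)² = 568² = 322624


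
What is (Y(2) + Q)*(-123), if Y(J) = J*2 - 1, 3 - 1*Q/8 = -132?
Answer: -133209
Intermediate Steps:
Q = 1080 (Q = 24 - 8*(-132) = 24 + 1056 = 1080)
Y(J) = -1 + 2*J (Y(J) = 2*J - 1 = -1 + 2*J)
(Y(2) + Q)*(-123) = ((-1 + 2*2) + 1080)*(-123) = ((-1 + 4) + 1080)*(-123) = (3 + 1080)*(-123) = 1083*(-123) = -133209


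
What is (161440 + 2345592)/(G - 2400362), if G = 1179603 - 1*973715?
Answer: -1253516/1097237 ≈ -1.1424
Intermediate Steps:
G = 205888 (G = 1179603 - 973715 = 205888)
(161440 + 2345592)/(G - 2400362) = (161440 + 2345592)/(205888 - 2400362) = 2507032/(-2194474) = 2507032*(-1/2194474) = -1253516/1097237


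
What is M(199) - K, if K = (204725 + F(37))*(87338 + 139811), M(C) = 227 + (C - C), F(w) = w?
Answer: -46511483311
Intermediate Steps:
M(C) = 227 (M(C) = 227 + 0 = 227)
K = 46511483538 (K = (204725 + 37)*(87338 + 139811) = 204762*227149 = 46511483538)
M(199) - K = 227 - 1*46511483538 = 227 - 46511483538 = -46511483311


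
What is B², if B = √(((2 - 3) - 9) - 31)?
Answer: -41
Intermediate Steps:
B = I*√41 (B = √((-1 - 9) - 31) = √(-10 - 31) = √(-41) = I*√41 ≈ 6.4031*I)
B² = (I*√41)² = -41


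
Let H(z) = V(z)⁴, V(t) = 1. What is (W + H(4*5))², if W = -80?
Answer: 6241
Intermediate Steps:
H(z) = 1 (H(z) = 1⁴ = 1)
(W + H(4*5))² = (-80 + 1)² = (-79)² = 6241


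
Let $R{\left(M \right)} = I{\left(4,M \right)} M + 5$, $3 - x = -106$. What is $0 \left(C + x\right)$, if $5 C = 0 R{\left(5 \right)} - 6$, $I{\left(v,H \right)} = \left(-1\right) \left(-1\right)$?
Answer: $0$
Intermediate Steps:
$I{\left(v,H \right)} = 1$
$x = 109$ ($x = 3 - -106 = 3 + 106 = 109$)
$R{\left(M \right)} = 5 + M$ ($R{\left(M \right)} = 1 M + 5 = M + 5 = 5 + M$)
$C = - \frac{6}{5}$ ($C = \frac{0 \left(5 + 5\right) - 6}{5} = \frac{0 \cdot 10 - 6}{5} = \frac{0 - 6}{5} = \frac{1}{5} \left(-6\right) = - \frac{6}{5} \approx -1.2$)
$0 \left(C + x\right) = 0 \left(- \frac{6}{5} + 109\right) = 0 \cdot \frac{539}{5} = 0$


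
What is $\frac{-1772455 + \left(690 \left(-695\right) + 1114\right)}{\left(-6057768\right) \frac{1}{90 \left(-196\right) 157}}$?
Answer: $- \frac{259741566945}{252407} \approx -1.0291 \cdot 10^{6}$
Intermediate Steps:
$\frac{-1772455 + \left(690 \left(-695\right) + 1114\right)}{\left(-6057768\right) \frac{1}{90 \left(-196\right) 157}} = \frac{-1772455 + \left(-479550 + 1114\right)}{\left(-6057768\right) \frac{1}{\left(-17640\right) 157}} = \frac{-1772455 - 478436}{\left(-6057768\right) \frac{1}{-2769480}} = - \frac{2250891}{\left(-6057768\right) \left(- \frac{1}{2769480}\right)} = - \frac{2250891}{\frac{252407}{115395}} = \left(-2250891\right) \frac{115395}{252407} = - \frac{259741566945}{252407}$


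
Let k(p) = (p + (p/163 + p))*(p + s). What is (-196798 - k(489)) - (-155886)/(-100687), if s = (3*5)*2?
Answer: -71078834605/100687 ≈ -7.0594e+5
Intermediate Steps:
s = 30 (s = 15*2 = 30)
k(p) = 327*p*(30 + p)/163 (k(p) = (p + (p/163 + p))*(p + 30) = (p + (p*(1/163) + p))*(30 + p) = (p + (p/163 + p))*(30 + p) = (p + 164*p/163)*(30 + p) = (327*p/163)*(30 + p) = 327*p*(30 + p)/163)
(-196798 - k(489)) - (-155886)/(-100687) = (-196798 - 327*489*(30 + 489)/163) - (-155886)/(-100687) = (-196798 - 327*489*519/163) - (-155886)*(-1)/100687 = (-196798 - 1*509139) - 1*155886/100687 = (-196798 - 509139) - 155886/100687 = -705937 - 155886/100687 = -71078834605/100687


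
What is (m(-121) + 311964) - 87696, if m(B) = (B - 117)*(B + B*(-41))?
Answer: -927652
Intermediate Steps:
m(B) = -40*B*(-117 + B) (m(B) = (-117 + B)*(B - 41*B) = (-117 + B)*(-40*B) = -40*B*(-117 + B))
(m(-121) + 311964) - 87696 = (40*(-121)*(117 - 1*(-121)) + 311964) - 87696 = (40*(-121)*(117 + 121) + 311964) - 87696 = (40*(-121)*238 + 311964) - 87696 = (-1151920 + 311964) - 87696 = -839956 - 87696 = -927652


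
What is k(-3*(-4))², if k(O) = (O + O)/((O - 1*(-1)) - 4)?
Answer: 64/9 ≈ 7.1111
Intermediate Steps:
k(O) = 2*O/(-3 + O) (k(O) = (2*O)/((O + 1) - 4) = (2*O)/((1 + O) - 4) = (2*O)/(-3 + O) = 2*O/(-3 + O))
k(-3*(-4))² = (2*(-3*(-4))/(-3 - 3*(-4)))² = (2*12/(-3 + 12))² = (2*12/9)² = (2*12*(⅑))² = (8/3)² = 64/9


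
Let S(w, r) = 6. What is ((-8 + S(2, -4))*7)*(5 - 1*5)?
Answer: 0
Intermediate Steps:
((-8 + S(2, -4))*7)*(5 - 1*5) = ((-8 + 6)*7)*(5 - 1*5) = (-2*7)*(5 - 5) = -14*0 = 0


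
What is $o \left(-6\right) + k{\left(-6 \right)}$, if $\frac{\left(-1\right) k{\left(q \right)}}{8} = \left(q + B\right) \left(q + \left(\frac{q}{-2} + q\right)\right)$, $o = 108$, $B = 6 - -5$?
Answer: $-288$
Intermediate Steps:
$B = 11$ ($B = 6 + 5 = 11$)
$k{\left(q \right)} = - 12 q \left(11 + q\right)$ ($k{\left(q \right)} = - 8 \left(q + 11\right) \left(q + \left(\frac{q}{-2} + q\right)\right) = - 8 \left(11 + q\right) \left(q + \left(q \left(- \frac{1}{2}\right) + q\right)\right) = - 8 \left(11 + q\right) \left(q + \left(- \frac{q}{2} + q\right)\right) = - 8 \left(11 + q\right) \left(q + \frac{q}{2}\right) = - 8 \left(11 + q\right) \frac{3 q}{2} = - 8 \frac{3 q \left(11 + q\right)}{2} = - 12 q \left(11 + q\right)$)
$o \left(-6\right) + k{\left(-6 \right)} = 108 \left(-6\right) - - 72 \left(11 - 6\right) = -648 - \left(-72\right) 5 = -648 + 360 = -288$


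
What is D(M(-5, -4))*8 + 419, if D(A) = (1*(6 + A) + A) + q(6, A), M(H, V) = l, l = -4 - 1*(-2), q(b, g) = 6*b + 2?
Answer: 739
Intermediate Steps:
q(b, g) = 2 + 6*b
l = -2 (l = -4 + 2 = -2)
M(H, V) = -2
D(A) = 44 + 2*A (D(A) = (1*(6 + A) + A) + (2 + 6*6) = ((6 + A) + A) + (2 + 36) = (6 + 2*A) + 38 = 44 + 2*A)
D(M(-5, -4))*8 + 419 = (44 + 2*(-2))*8 + 419 = (44 - 4)*8 + 419 = 40*8 + 419 = 320 + 419 = 739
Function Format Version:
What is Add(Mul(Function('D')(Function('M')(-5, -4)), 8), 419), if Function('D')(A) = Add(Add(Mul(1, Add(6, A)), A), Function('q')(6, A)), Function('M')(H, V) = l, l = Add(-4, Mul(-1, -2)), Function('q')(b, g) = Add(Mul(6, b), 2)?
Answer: 739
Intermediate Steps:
Function('q')(b, g) = Add(2, Mul(6, b))
l = -2 (l = Add(-4, 2) = -2)
Function('M')(H, V) = -2
Function('D')(A) = Add(44, Mul(2, A)) (Function('D')(A) = Add(Add(Mul(1, Add(6, A)), A), Add(2, Mul(6, 6))) = Add(Add(Add(6, A), A), Add(2, 36)) = Add(Add(6, Mul(2, A)), 38) = Add(44, Mul(2, A)))
Add(Mul(Function('D')(Function('M')(-5, -4)), 8), 419) = Add(Mul(Add(44, Mul(2, -2)), 8), 419) = Add(Mul(Add(44, -4), 8), 419) = Add(Mul(40, 8), 419) = Add(320, 419) = 739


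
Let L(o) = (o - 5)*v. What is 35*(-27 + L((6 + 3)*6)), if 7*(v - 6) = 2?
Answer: 9835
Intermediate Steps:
v = 44/7 (v = 6 + (⅐)*2 = 6 + 2/7 = 44/7 ≈ 6.2857)
L(o) = -220/7 + 44*o/7 (L(o) = (o - 5)*(44/7) = (-5 + o)*(44/7) = -220/7 + 44*o/7)
35*(-27 + L((6 + 3)*6)) = 35*(-27 + (-220/7 + 44*((6 + 3)*6)/7)) = 35*(-27 + (-220/7 + 44*(9*6)/7)) = 35*(-27 + (-220/7 + (44/7)*54)) = 35*(-27 + (-220/7 + 2376/7)) = 35*(-27 + 308) = 35*281 = 9835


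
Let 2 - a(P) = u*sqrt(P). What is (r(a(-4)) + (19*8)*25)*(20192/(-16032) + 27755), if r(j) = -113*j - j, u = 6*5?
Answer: 49667316928/501 + 31702542720*I/167 ≈ 9.9136e+7 + 1.8984e+8*I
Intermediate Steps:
u = 30
a(P) = 2 - 30*sqrt(P)
r(j) = -114*j
(r(a(-4)) + (19*8)*25)*(20192/(-16032) + 27755) = (-114*(2 - 60*I) + (19*8)*25)*(20192/(-16032) + 27755) = (-114*(2 - 60*I) + 152*25)*(20192*(-1/16032) + 27755) = (-114*(2 - 60*I) + 3800)*(-631/501 + 27755) = ((-228 + 6840*I) + 3800)*(13904624/501) = (3572 + 6840*I)*(13904624/501) = 49667316928/501 + 31702542720*I/167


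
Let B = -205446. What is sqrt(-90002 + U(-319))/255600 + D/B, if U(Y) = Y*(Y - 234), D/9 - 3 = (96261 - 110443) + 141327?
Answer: -190722/34241 + sqrt(86405)/255600 ≈ -5.5688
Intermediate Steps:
D = 1144332 (D = 27 + 9*((96261 - 110443) + 141327) = 27 + 9*(-14182 + 141327) = 27 + 9*127145 = 27 + 1144305 = 1144332)
U(Y) = Y*(-234 + Y)
sqrt(-90002 + U(-319))/255600 + D/B = sqrt(-90002 - 319*(-234 - 319))/255600 + 1144332/(-205446) = sqrt(-90002 - 319*(-553))*(1/255600) + 1144332*(-1/205446) = sqrt(-90002 + 176407)*(1/255600) - 190722/34241 = sqrt(86405)*(1/255600) - 190722/34241 = sqrt(86405)/255600 - 190722/34241 = -190722/34241 + sqrt(86405)/255600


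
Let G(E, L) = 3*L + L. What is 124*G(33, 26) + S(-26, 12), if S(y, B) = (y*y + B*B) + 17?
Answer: 13733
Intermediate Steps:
S(y, B) = 17 + B**2 + y**2 (S(y, B) = (y**2 + B**2) + 17 = (B**2 + y**2) + 17 = 17 + B**2 + y**2)
G(E, L) = 4*L
124*G(33, 26) + S(-26, 12) = 124*(4*26) + (17 + 12**2 + (-26)**2) = 124*104 + (17 + 144 + 676) = 12896 + 837 = 13733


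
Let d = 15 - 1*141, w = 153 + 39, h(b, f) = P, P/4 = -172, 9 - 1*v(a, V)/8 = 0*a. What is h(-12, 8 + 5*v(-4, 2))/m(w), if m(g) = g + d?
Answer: -344/33 ≈ -10.424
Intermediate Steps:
v(a, V) = 72 (v(a, V) = 72 - 0*a = 72 - 8*0 = 72 + 0 = 72)
P = -688 (P = 4*(-172) = -688)
h(b, f) = -688
w = 192
d = -126 (d = 15 - 141 = -126)
m(g) = -126 + g (m(g) = g - 126 = -126 + g)
h(-12, 8 + 5*v(-4, 2))/m(w) = -688/(-126 + 192) = -688/66 = -688*1/66 = -344/33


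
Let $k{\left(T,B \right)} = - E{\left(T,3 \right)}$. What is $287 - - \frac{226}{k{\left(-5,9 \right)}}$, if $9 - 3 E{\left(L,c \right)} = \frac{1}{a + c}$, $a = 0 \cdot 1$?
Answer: $\frac{2714}{13} \approx 208.77$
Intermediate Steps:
$a = 0$
$E{\left(L,c \right)} = 3 - \frac{1}{3 c}$ ($E{\left(L,c \right)} = 3 - \frac{1}{3 \left(0 + c\right)} = 3 - \frac{1}{3 c}$)
$k{\left(T,B \right)} = - \frac{26}{9}$ ($k{\left(T,B \right)} = - (3 - \frac{1}{3 \cdot 3}) = - (3 - \frac{1}{9}) = \left(-1\right) \frac{26}{9} = - \frac{26}{9}$)
$287 - - \frac{226}{k{\left(-5,9 \right)}} = 287 - - \frac{226}{- \frac{26}{9}} = 287 - \left(-226\right) \left(- \frac{9}{26}\right) = 287 - \frac{1017}{13} = \frac{2714}{13}$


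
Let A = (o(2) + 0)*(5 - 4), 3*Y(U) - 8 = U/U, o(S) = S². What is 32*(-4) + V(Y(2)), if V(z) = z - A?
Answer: -129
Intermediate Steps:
Y(U) = 3 (Y(U) = 8/3 + (U/U)/3 = 8/3 + (⅓)*1 = 8/3 + ⅓ = 3)
A = 4 (A = (2² + 0)*(5 - 4) = (4 + 0)*1 = 4*1 = 4)
V(z) = -4 + z (V(z) = z - 1*4 = z - 4 = -4 + z)
32*(-4) + V(Y(2)) = 32*(-4) + (-4 + 3) = -128 - 1 = -129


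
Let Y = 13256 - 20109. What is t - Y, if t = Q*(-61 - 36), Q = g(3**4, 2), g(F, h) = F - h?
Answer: -810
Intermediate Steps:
Q = 79 (Q = 3**4 - 1*2 = 81 - 2 = 79)
Y = -6853
t = -7663 (t = 79*(-61 - 36) = 79*(-97) = -7663)
t - Y = -7663 - 1*(-6853) = -7663 + 6853 = -810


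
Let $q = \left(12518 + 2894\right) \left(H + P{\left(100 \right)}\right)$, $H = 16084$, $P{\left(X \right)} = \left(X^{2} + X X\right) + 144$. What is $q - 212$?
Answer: $558345724$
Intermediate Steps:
$P{\left(X \right)} = 144 + 2 X^{2}$ ($P{\left(X \right)} = \left(X^{2} + X^{2}\right) + 144 = 2 X^{2} + 144 = 144 + 2 X^{2}$)
$q = 558345936$ ($q = \left(12518 + 2894\right) \left(16084 + \left(144 + 2 \cdot 100^{2}\right)\right) = 15412 \left(16084 + \left(144 + 2 \cdot 10000\right)\right) = 15412 \left(16084 + \left(144 + 20000\right)\right) = 15412 \left(16084 + 20144\right) = 15412 \cdot 36228 = 558345936$)
$q - 212 = 558345936 - 212 = 558345724$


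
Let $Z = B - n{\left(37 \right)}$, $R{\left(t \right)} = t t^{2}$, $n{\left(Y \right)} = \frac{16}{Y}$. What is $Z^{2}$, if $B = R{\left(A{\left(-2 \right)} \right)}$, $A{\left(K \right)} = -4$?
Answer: $\frac{5683456}{1369} \approx 4151.5$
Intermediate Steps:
$R{\left(t \right)} = t^{3}$
$B = -64$ ($B = \left(-4\right)^{3} = -64$)
$Z = - \frac{2384}{37}$ ($Z = -64 - \frac{16}{37} = - \frac{2384}{37} \approx -64.432$)
$Z^{2} = \left(- \frac{2384}{37}\right)^{2} = \frac{5683456}{1369}$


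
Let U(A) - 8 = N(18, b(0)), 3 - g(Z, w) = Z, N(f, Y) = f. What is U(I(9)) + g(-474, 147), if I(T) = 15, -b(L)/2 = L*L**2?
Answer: 503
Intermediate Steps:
b(L) = -2*L**3 (b(L) = -2*L*L**2 = -2*L**3)
g(Z, w) = 3 - Z
U(A) = 26 (U(A) = 8 + 18 = 26)
U(I(9)) + g(-474, 147) = 26 + (3 - 1*(-474)) = 26 + (3 + 474) = 26 + 477 = 503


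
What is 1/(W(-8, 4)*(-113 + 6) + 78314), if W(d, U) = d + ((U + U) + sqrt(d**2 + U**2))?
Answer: 39157/3066083338 + 107*sqrt(5)/1533041669 ≈ 1.2927e-5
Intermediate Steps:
W(d, U) = d + sqrt(U**2 + d**2) + 2*U (W(d, U) = d + (2*U + sqrt(U**2 + d**2)) = d + (sqrt(U**2 + d**2) + 2*U) = d + sqrt(U**2 + d**2) + 2*U)
1/(W(-8, 4)*(-113 + 6) + 78314) = 1/((-8 + sqrt(4**2 + (-8)**2) + 2*4)*(-113 + 6) + 78314) = 1/((-8 + sqrt(16 + 64) + 8)*(-107) + 78314) = 1/((-8 + sqrt(80) + 8)*(-107) + 78314) = 1/((-8 + 4*sqrt(5) + 8)*(-107) + 78314) = 1/((4*sqrt(5))*(-107) + 78314) = 1/(-428*sqrt(5) + 78314) = 1/(78314 - 428*sqrt(5))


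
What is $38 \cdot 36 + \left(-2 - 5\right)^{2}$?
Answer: $1417$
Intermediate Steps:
$38 \cdot 36 + \left(-2 - 5\right)^{2} = 1368 + \left(-7\right)^{2} = 1368 + 49 = 1417$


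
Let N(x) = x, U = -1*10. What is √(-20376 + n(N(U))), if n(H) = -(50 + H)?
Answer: 8*I*√319 ≈ 142.88*I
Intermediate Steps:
U = -10
n(H) = -50 - H
√(-20376 + n(N(U))) = √(-20376 + (-50 - 1*(-10))) = √(-20376 + (-50 + 10)) = √(-20376 - 40) = √(-20416) = 8*I*√319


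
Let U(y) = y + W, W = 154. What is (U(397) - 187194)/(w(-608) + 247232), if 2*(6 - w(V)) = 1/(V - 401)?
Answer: -22155622/29348605 ≈ -0.75491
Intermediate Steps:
w(V) = 6 - 1/(2*(-401 + V)) (w(V) = 6 - 1/(2*(V - 401)) = 6 - 1/(2*(-401 + V)))
U(y) = 154 + y (U(y) = y + 154 = 154 + y)
(U(397) - 187194)/(w(-608) + 247232) = ((154 + 397) - 187194)/((-4813 + 12*(-608))/(2*(-401 - 608)) + 247232) = (551 - 187194)/((½)*(-4813 - 7296)/(-1009) + 247232) = -186643/((½)*(-1/1009)*(-12109) + 247232) = -186643/(12109/2018 + 247232) = -186643/498926285/2018 = -186643*2018/498926285 = -22155622/29348605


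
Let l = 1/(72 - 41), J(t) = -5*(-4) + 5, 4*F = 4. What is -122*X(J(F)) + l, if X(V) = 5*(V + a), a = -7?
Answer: -340379/31 ≈ -10980.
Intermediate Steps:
F = 1 (F = (¼)*4 = 1)
J(t) = 25 (J(t) = 20 + 5 = 25)
X(V) = -35 + 5*V (X(V) = 5*(V - 7) = 5*(-7 + V) = -35 + 5*V)
l = 1/31 ≈ 0.032258
-122*X(J(F)) + l = -122*(-35 + 5*25) + 1/31 = -122*(-35 + 125) + 1/31 = -122*90 + 1/31 = -10980 + 1/31 = -340379/31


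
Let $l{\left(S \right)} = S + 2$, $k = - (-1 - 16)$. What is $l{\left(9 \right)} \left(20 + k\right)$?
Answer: $407$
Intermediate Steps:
$k = 17$ ($k = - (-1 - 16) = \left(-1\right) \left(-17\right) = 17$)
$l{\left(S \right)} = 2 + S$
$l{\left(9 \right)} \left(20 + k\right) = \left(2 + 9\right) \left(20 + 17\right) = 11 \cdot 37 = 407$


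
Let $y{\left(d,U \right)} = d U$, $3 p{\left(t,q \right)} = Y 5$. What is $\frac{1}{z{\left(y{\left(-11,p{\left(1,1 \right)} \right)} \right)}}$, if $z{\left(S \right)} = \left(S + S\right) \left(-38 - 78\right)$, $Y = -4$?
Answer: $- \frac{3}{51040} \approx -5.8777 \cdot 10^{-5}$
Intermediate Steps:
$p{\left(t,q \right)} = - \frac{20}{3}$ ($p{\left(t,q \right)} = \frac{\left(-4\right) 5}{3} = \frac{1}{3} \left(-20\right) = - \frac{20}{3}$)
$y{\left(d,U \right)} = U d$
$z{\left(S \right)} = - 232 S$ ($z{\left(S \right)} = 2 S \left(-116\right) = - 232 S$)
$\frac{1}{z{\left(y{\left(-11,p{\left(1,1 \right)} \right)} \right)}} = \frac{1}{\left(-232\right) \left(\left(- \frac{20}{3}\right) \left(-11\right)\right)} = \frac{1}{\left(-232\right) \frac{220}{3}} = \frac{1}{- \frac{51040}{3}} = - \frac{3}{51040}$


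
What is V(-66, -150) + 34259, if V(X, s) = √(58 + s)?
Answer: 34259 + 2*I*√23 ≈ 34259.0 + 9.5917*I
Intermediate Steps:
V(-66, -150) + 34259 = √(58 - 150) + 34259 = √(-92) + 34259 = 2*I*√23 + 34259 = 34259 + 2*I*√23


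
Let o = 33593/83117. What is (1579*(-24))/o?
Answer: -3149801832/33593 ≈ -93764.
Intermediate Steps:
o = 33593/83117 (o = 33593*(1/83117) = 33593/83117 ≈ 0.40417)
(1579*(-24))/o = (1579*(-24))/(33593/83117) = -37896*83117/33593 = -3149801832/33593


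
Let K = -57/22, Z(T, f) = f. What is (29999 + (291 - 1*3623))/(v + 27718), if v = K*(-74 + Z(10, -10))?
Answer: 293337/307292 ≈ 0.95459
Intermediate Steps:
K = -57/22 (K = -57*1/22 = -57/22 ≈ -2.5909)
v = 2394/11 (v = -57*(-74 - 10)/22 = -57/22*(-84) = 2394/11 ≈ 217.64)
(29999 + (291 - 1*3623))/(v + 27718) = (29999 + (291 - 1*3623))/(2394/11 + 27718) = (29999 + (291 - 3623))/(307292/11) = (29999 - 3332)*(11/307292) = 26667*(11/307292) = 293337/307292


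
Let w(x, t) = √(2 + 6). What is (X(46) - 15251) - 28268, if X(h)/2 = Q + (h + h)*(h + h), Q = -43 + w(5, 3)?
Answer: -26677 + 4*√2 ≈ -26671.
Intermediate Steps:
w(x, t) = 2*√2 (w(x, t) = √8 = 2*√2)
Q = -43 + 2*√2 ≈ -40.172
X(h) = -86 + 4*√2 + 8*h² (X(h) = 2*((-43 + 2*√2) + (h + h)*(h + h)) = 2*((-43 + 2*√2) + (2*h)*(2*h)) = 2*((-43 + 2*√2) + 4*h²) = 2*(-43 + 2*√2 + 4*h²) = -86 + 4*√2 + 8*h²)
(X(46) - 15251) - 28268 = ((-86 + 4*√2 + 8*46²) - 15251) - 28268 = ((-86 + 4*√2 + 8*2116) - 15251) - 28268 = ((-86 + 4*√2 + 16928) - 15251) - 28268 = ((16842 + 4*√2) - 15251) - 28268 = (1591 + 4*√2) - 28268 = -26677 + 4*√2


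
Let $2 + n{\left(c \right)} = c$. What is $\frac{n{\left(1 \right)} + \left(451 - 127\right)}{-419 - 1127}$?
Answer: $- \frac{323}{1546} \approx -0.20893$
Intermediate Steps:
$n{\left(c \right)} = -2 + c$
$\frac{n{\left(1 \right)} + \left(451 - 127\right)}{-419 - 1127} = \frac{\left(-2 + 1\right) + \left(451 - 127\right)}{-419 - 1127} = \frac{-1 + 324}{-1546} = \left(- \frac{1}{1546}\right) 323 = - \frac{323}{1546}$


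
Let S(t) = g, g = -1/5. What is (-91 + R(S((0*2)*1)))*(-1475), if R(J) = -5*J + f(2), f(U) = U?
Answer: 129800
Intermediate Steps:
g = -⅕ (g = -1*⅕ = -⅕ ≈ -0.20000)
S(t) = -⅕
R(J) = 2 - 5*J (R(J) = -5*J + 2 = 2 - 5*J)
(-91 + R(S((0*2)*1)))*(-1475) = (-91 + (2 - 5*(-⅕)))*(-1475) = (-91 + (2 + 1))*(-1475) = (-91 + 3)*(-1475) = -88*(-1475) = 129800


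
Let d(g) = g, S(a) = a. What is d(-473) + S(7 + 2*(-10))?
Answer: -486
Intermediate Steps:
d(-473) + S(7 + 2*(-10)) = -473 + (7 + 2*(-10)) = -473 + (7 - 20) = -473 - 13 = -486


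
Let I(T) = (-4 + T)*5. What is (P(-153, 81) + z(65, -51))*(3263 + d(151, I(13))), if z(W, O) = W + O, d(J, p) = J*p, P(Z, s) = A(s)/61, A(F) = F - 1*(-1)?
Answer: 9414288/61 ≈ 1.5433e+5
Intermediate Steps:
A(F) = 1 + F (A(F) = F + 1 = 1 + F)
P(Z, s) = 1/61 + s/61 (P(Z, s) = (1 + s)/61 = (1 + s)*(1/61) = 1/61 + s/61)
I(T) = -20 + 5*T
z(W, O) = O + W
(P(-153, 81) + z(65, -51))*(3263 + d(151, I(13))) = ((1/61 + (1/61)*81) + (-51 + 65))*(3263 + 151*(-20 + 5*13)) = ((1/61 + 81/61) + 14)*(3263 + 151*(-20 + 65)) = (82/61 + 14)*(3263 + 151*45) = 936*(3263 + 6795)/61 = (936/61)*10058 = 9414288/61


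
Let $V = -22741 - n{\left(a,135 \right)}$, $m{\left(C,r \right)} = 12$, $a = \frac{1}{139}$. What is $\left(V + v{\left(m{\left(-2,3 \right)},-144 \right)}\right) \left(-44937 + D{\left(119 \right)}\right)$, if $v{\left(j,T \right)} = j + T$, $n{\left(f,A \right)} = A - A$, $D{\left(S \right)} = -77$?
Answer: $1029605222$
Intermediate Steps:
$a = \frac{1}{139} \approx 0.0071942$
$n{\left(f,A \right)} = 0$
$v{\left(j,T \right)} = T + j$
$V = -22741$ ($V = -22741 - 0 = -22741 + 0 = -22741$)
$\left(V + v{\left(m{\left(-2,3 \right)},-144 \right)}\right) \left(-44937 + D{\left(119 \right)}\right) = \left(-22741 + \left(-144 + 12\right)\right) \left(-44937 - 77\right) = \left(-22741 - 132\right) \left(-45014\right) = \left(-22873\right) \left(-45014\right) = 1029605222$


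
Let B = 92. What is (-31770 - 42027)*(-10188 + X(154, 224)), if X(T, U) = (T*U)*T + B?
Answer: -391292947536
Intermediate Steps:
X(T, U) = 92 + U*T**2 (X(T, U) = (T*U)*T + 92 = U*T**2 + 92 = 92 + U*T**2)
(-31770 - 42027)*(-10188 + X(154, 224)) = (-31770 - 42027)*(-10188 + (92 + 224*154**2)) = -73797*(-10188 + (92 + 224*23716)) = -73797*(-10188 + (92 + 5312384)) = -73797*(-10188 + 5312476) = -73797*5302288 = -391292947536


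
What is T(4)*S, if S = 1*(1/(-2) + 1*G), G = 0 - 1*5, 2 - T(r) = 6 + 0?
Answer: 22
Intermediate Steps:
T(r) = -4 (T(r) = 2 - (6 + 0) = 2 - 1*6 = 2 - 6 = -4)
G = -5 (G = 0 - 5 = -5)
S = -11/2 (S = 1*(1/(-2) + 1*(-5)) = 1*(-½ - 5) = 1*(-11/2) = -11/2 ≈ -5.5000)
T(4)*S = -4*(-11/2) = 22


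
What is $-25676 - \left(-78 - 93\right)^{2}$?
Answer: $-54917$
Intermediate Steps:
$-25676 - \left(-78 - 93\right)^{2} = -25676 - \left(-171\right)^{2} = -25676 - 29241 = -54917$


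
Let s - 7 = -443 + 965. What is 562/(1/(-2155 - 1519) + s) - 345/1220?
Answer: 369703667/474224980 ≈ 0.77960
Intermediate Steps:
s = 529 (s = 7 + (-443 + 965) = 7 + 522 = 529)
562/(1/(-2155 - 1519) + s) - 345/1220 = 562/(1/(-2155 - 1519) + 529) - 345/1220 = 562/(1/(-3674) + 529) - 345*1/1220 = 562/(-1/3674 + 529) - 69/244 = 562/(1943545/3674) - 69/244 = 562*(3674/1943545) - 69/244 = 2064788/1943545 - 69/244 = 369703667/474224980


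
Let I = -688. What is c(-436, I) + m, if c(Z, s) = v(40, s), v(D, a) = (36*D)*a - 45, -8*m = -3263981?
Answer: -4662139/8 ≈ -5.8277e+5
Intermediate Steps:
m = 3263981/8 (m = -⅛*(-3263981) = 3263981/8 ≈ 4.0800e+5)
v(D, a) = -45 + 36*D*a (v(D, a) = 36*D*a - 45 = -45 + 36*D*a)
c(Z, s) = -45 + 1440*s (c(Z, s) = -45 + 36*40*s = -45 + 1440*s)
c(-436, I) + m = (-45 + 1440*(-688)) + 3263981/8 = (-45 - 990720) + 3263981/8 = -990765 + 3263981/8 = -4662139/8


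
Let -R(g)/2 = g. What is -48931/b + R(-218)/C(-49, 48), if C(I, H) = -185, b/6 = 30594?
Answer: -89086139/33959340 ≈ -2.6233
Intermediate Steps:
b = 183564 (b = 6*30594 = 183564)
R(g) = -2*g
-48931/b + R(-218)/C(-49, 48) = -48931/183564 - 2*(-218)/(-185) = -48931*1/183564 + 436*(-1/185) = -48931/183564 - 436/185 = -89086139/33959340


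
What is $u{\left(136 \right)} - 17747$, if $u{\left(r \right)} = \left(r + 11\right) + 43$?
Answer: $-17557$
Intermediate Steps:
$u{\left(r \right)} = 54 + r$ ($u{\left(r \right)} = \left(11 + r\right) + 43 = 54 + r$)
$u{\left(136 \right)} - 17747 = \left(54 + 136\right) - 17747 = 190 - 17747 = -17557$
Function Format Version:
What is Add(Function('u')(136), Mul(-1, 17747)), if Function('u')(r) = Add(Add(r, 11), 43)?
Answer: -17557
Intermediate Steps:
Function('u')(r) = Add(54, r) (Function('u')(r) = Add(Add(11, r), 43) = Add(54, r))
Add(Function('u')(136), Mul(-1, 17747)) = Add(Add(54, 136), Mul(-1, 17747)) = Add(190, -17747) = -17557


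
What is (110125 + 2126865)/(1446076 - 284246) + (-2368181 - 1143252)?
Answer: -407968596540/116183 ≈ -3.5114e+6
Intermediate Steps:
(110125 + 2126865)/(1446076 - 284246) + (-2368181 - 1143252) = 2236990/1161830 - 3511433 = 2236990*(1/1161830) - 3511433 = 223699/116183 - 3511433 = -407968596540/116183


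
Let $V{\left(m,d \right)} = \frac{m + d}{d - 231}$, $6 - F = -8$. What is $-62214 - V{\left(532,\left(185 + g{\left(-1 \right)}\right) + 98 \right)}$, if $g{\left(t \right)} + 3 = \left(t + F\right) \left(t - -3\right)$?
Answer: $- \frac{4666888}{75} \approx -62225.0$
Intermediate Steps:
$F = 14$ ($F = 6 - -8 = 6 + 8 = 14$)
$g{\left(t \right)} = -3 + \left(3 + t\right) \left(14 + t\right)$ ($g{\left(t \right)} = -3 + \left(t + 14\right) \left(t - -3\right) = -3 + \left(14 + t\right) \left(t + 3\right) = -3 + \left(14 + t\right) \left(3 + t\right) = -3 + \left(3 + t\right) \left(14 + t\right)$)
$V{\left(m,d \right)} = \frac{d + m}{-231 + d}$
$-62214 - V{\left(532,\left(185 + g{\left(-1 \right)}\right) + 98 \right)} = -62214 - \frac{\left(\left(185 + \left(39 + \left(-1\right)^{2} + 17 \left(-1\right)\right)\right) + 98\right) + 532}{-231 + \left(\left(185 + \left(39 + \left(-1\right)^{2} + 17 \left(-1\right)\right)\right) + 98\right)} = -62214 - \frac{\left(\left(185 + \left(39 + 1 - 17\right)\right) + 98\right) + 532}{-231 + \left(\left(185 + \left(39 + 1 - 17\right)\right) + 98\right)} = -62214 - \frac{\left(\left(185 + 23\right) + 98\right) + 532}{-231 + \left(\left(185 + 23\right) + 98\right)} = -62214 - \frac{\left(208 + 98\right) + 532}{-231 + \left(208 + 98\right)} = -62214 - \frac{306 + 532}{-231 + 306} = -62214 - \frac{1}{75} \cdot 838 = -62214 - \frac{838}{75} = - \frac{4666888}{75}$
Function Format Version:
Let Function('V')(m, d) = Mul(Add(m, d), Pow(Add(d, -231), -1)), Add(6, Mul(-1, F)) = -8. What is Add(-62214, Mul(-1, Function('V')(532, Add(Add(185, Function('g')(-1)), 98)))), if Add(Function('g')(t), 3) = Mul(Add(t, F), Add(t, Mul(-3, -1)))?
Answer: Rational(-4666888, 75) ≈ -62225.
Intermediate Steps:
F = 14 (F = Add(6, Mul(-1, -8)) = Add(6, 8) = 14)
Function('g')(t) = Add(-3, Mul(Add(3, t), Add(14, t))) (Function('g')(t) = Add(-3, Mul(Add(t, 14), Add(t, Mul(-3, -1)))) = Add(-3, Mul(Add(14, t), Add(t, 3))) = Add(-3, Mul(Add(14, t), Add(3, t))) = Add(-3, Mul(Add(3, t), Add(14, t))))
Function('V')(m, d) = Mul(Pow(Add(-231, d), -1), Add(d, m)) (Function('V')(m, d) = Mul(Add(d, m), Pow(Add(-231, d), -1)) = Mul(Pow(Add(-231, d), -1), Add(d, m)))
Add(-62214, Mul(-1, Function('V')(532, Add(Add(185, Function('g')(-1)), 98)))) = Add(-62214, Mul(-1, Mul(Pow(Add(-231, Add(Add(185, Add(39, Pow(-1, 2), Mul(17, -1))), 98)), -1), Add(Add(Add(185, Add(39, Pow(-1, 2), Mul(17, -1))), 98), 532)))) = Add(-62214, Mul(-1, Mul(Pow(Add(-231, Add(Add(185, Add(39, 1, -17)), 98)), -1), Add(Add(Add(185, Add(39, 1, -17)), 98), 532)))) = Add(-62214, Mul(-1, Mul(Pow(Add(-231, Add(Add(185, 23), 98)), -1), Add(Add(Add(185, 23), 98), 532)))) = Add(-62214, Mul(-1, Mul(Pow(Add(-231, Add(208, 98)), -1), Add(Add(208, 98), 532)))) = Add(-62214, Mul(-1, Mul(Pow(Add(-231, 306), -1), Add(306, 532)))) = Add(-62214, Mul(-1, Mul(Pow(75, -1), 838))) = Add(-62214, Mul(-1, Mul(Rational(1, 75), 838))) = Add(-62214, Mul(-1, Rational(838, 75))) = Add(-62214, Rational(-838, 75)) = Rational(-4666888, 75)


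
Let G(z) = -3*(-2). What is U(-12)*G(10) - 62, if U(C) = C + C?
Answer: -206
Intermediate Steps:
U(C) = 2*C
G(z) = 6
U(-12)*G(10) - 62 = (2*(-12))*6 - 62 = -24*6 - 62 = -144 - 62 = -206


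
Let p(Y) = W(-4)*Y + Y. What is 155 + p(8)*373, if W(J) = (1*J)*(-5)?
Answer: 62819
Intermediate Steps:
W(J) = -5*J (W(J) = J*(-5) = -5*J)
p(Y) = 21*Y (p(Y) = (-5*(-4))*Y + Y = 20*Y + Y = 21*Y)
155 + p(8)*373 = 155 + (21*8)*373 = 155 + 168*373 = 155 + 62664 = 62819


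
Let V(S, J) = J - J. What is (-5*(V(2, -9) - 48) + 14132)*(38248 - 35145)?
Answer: 44596316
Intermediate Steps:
V(S, J) = 0
(-5*(V(2, -9) - 48) + 14132)*(38248 - 35145) = (-5*(0 - 48) + 14132)*(38248 - 35145) = (-5*(-48) + 14132)*3103 = (240 + 14132)*3103 = 14372*3103 = 44596316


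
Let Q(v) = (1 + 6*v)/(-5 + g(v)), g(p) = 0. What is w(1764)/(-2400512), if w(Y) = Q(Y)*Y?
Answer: 933597/600128 ≈ 1.5557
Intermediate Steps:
Q(v) = -1/5 - 6*v/5 (Q(v) = (1 + 6*v)/(-5 + 0) = (1 + 6*v)/(-5) = (1 + 6*v)*(-1/5) = -1/5 - 6*v/5)
w(Y) = Y*(-1/5 - 6*Y/5) (w(Y) = (-1/5 - 6*Y/5)*Y = Y*(-1/5 - 6*Y/5))
w(1764)/(-2400512) = ((1/5)*1764*(-1 - 6*1764))/(-2400512) = ((1/5)*1764*(-1 - 10584))*(-1/2400512) = ((1/5)*1764*(-10585))*(-1/2400512) = -3734388*(-1/2400512) = 933597/600128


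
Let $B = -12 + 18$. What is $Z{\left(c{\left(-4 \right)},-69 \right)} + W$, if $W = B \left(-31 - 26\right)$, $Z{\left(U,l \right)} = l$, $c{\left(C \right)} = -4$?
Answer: $-411$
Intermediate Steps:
$B = 6$
$W = -342$ ($W = 6 \left(-31 - 26\right) = 6 \left(-57\right) = -342$)
$Z{\left(c{\left(-4 \right)},-69 \right)} + W = -69 - 342 = -411$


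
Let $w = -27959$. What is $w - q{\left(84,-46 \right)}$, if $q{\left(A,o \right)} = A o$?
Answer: $-24095$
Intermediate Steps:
$w - q{\left(84,-46 \right)} = -27959 - 84 \left(-46\right) = -27959 - -3864 = -27959 + 3864 = -24095$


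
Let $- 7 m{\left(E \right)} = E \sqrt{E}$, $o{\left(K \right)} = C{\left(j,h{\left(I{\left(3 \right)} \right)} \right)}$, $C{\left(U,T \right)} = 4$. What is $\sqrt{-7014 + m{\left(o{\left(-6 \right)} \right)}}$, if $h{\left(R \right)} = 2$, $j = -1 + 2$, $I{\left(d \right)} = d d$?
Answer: $\frac{i \sqrt{343742}}{7} \approx 83.756 i$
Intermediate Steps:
$I{\left(d \right)} = d^{2}$
$j = 1$
$o{\left(K \right)} = 4$
$m{\left(E \right)} = - \frac{E^{\frac{3}{2}}}{7}$ ($m{\left(E \right)} = - \frac{E \sqrt{E}}{7} = - \frac{E^{\frac{3}{2}}}{7}$)
$\sqrt{-7014 + m{\left(o{\left(-6 \right)} \right)}} = \sqrt{-7014 - \frac{4^{\frac{3}{2}}}{7}} = \sqrt{-7014 - \frac{8}{7}} = \sqrt{- \frac{49106}{7}} = \frac{i \sqrt{343742}}{7}$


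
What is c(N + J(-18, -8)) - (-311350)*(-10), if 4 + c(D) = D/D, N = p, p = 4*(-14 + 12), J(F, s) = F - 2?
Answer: -3113503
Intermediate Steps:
J(F, s) = -2 + F
p = -8 (p = 4*(-2) = -8)
N = -8
c(D) = -3 (c(D) = -4 + D/D = -4 + 1 = -3)
c(N + J(-18, -8)) - (-311350)*(-10) = -3 - (-311350)*(-10) = -3 - 1*3113500 = -3 - 3113500 = -3113503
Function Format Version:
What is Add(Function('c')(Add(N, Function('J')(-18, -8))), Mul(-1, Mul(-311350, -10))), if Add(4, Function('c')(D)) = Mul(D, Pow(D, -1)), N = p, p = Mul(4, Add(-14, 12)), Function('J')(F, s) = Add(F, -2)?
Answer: -3113503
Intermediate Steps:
Function('J')(F, s) = Add(-2, F)
p = -8 (p = Mul(4, -2) = -8)
N = -8
Function('c')(D) = -3 (Function('c')(D) = Add(-4, Mul(D, Pow(D, -1))) = Add(-4, 1) = -3)
Add(Function('c')(Add(N, Function('J')(-18, -8))), Mul(-1, Mul(-311350, -10))) = Add(-3, Mul(-1, Mul(-311350, -10))) = Add(-3, Mul(-1, 3113500)) = Add(-3, -3113500) = -3113503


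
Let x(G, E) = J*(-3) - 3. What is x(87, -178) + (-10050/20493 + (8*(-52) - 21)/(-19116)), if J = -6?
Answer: 70283981/4836348 ≈ 14.532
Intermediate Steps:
x(G, E) = 15 (x(G, E) = -6*(-3) - 3 = 18 - 3 = 15)
x(87, -178) + (-10050/20493 + (8*(-52) - 21)/(-19116)) = 15 + (-10050/20493 + (8*(-52) - 21)/(-19116)) = 15 + (-10050*1/20493 + (-416 - 21)*(-1/19116)) = 15 + (-3350/6831 - 437*(-1/19116)) = 15 + (-3350/6831 + 437/19116) = 15 - 2261239/4836348 = 70283981/4836348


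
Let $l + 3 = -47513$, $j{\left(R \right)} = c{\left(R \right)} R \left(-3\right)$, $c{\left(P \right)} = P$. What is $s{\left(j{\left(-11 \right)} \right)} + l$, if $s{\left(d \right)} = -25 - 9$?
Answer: $-47550$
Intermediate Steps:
$j{\left(R \right)} = - 3 R^{2}$ ($j{\left(R \right)} = R R \left(-3\right) = R \left(- 3 R\right) = - 3 R^{2}$)
$l = -47516$ ($l = -3 - 47513 = -47516$)
$s{\left(d \right)} = -34$ ($s{\left(d \right)} = -25 - 9 = -34$)
$s{\left(j{\left(-11 \right)} \right)} + l = -34 - 47516 = -47550$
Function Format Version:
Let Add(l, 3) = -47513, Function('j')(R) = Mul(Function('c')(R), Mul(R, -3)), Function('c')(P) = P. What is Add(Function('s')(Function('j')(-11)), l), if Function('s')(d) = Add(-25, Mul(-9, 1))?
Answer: -47550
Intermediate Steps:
Function('j')(R) = Mul(-3, Pow(R, 2)) (Function('j')(R) = Mul(R, Mul(R, -3)) = Mul(R, Mul(-3, R)) = Mul(-3, Pow(R, 2)))
l = -47516 (l = Add(-3, -47513) = -47516)
Function('s')(d) = -34 (Function('s')(d) = Add(-25, -9) = -34)
Add(Function('s')(Function('j')(-11)), l) = Add(-34, -47516) = -47550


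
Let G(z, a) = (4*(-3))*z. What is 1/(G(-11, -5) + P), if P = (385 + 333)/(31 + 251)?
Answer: 141/18971 ≈ 0.0074324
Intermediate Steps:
G(z, a) = -12*z
P = 359/141 (P = 718/282 = 718*(1/282) = 359/141 ≈ 2.5461)
1/(G(-11, -5) + P) = 1/(-12*(-11) + 359/141) = 1/(132 + 359/141) = 1/(18971/141) = 141/18971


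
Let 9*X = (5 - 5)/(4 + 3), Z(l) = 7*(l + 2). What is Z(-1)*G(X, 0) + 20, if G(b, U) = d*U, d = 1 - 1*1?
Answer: 20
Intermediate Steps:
d = 0 (d = 1 - 1 = 0)
Z(l) = 14 + 7*l (Z(l) = 7*(2 + l) = 14 + 7*l)
X = 0 (X = ((5 - 5)/(4 + 3))/9 = (0/7)/9 = (0*(⅐))/9 = (⅑)*0 = 0)
G(b, U) = 0 (G(b, U) = 0*U = 0)
Z(-1)*G(X, 0) + 20 = (14 + 7*(-1))*0 + 20 = (14 - 7)*0 + 20 = 7*0 + 20 = 0 + 20 = 20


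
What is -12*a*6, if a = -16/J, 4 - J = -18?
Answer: 576/11 ≈ 52.364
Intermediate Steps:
J = 22 (J = 4 - 1*(-18) = 4 + 18 = 22)
a = -8/11 (a = -16/22 = -16*1/22 = -8/11 ≈ -0.72727)
-12*a*6 = -12*(-8/11)*6 = (96/11)*6 = 576/11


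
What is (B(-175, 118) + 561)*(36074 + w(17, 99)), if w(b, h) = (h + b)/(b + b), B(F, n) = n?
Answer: 416441564/17 ≈ 2.4497e+7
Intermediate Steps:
w(b, h) = (b + h)/(2*b) (w(b, h) = (b + h)/((2*b)) = (b + h)*(1/(2*b)) = (b + h)/(2*b))
(B(-175, 118) + 561)*(36074 + w(17, 99)) = (118 + 561)*(36074 + (1/2)*(17 + 99)/17) = 679*(36074 + (1/2)*(1/17)*116) = 679*(36074 + 58/17) = 679*(613316/17) = 416441564/17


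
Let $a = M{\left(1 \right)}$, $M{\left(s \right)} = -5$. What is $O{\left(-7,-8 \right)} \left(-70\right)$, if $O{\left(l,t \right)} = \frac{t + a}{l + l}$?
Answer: $-65$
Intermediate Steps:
$a = -5$
$O{\left(l,t \right)} = \frac{-5 + t}{2 l}$ ($O{\left(l,t \right)} = \frac{t - 5}{l + l} = \frac{-5 + t}{2 l}$)
$O{\left(-7,-8 \right)} \left(-70\right) = \frac{-5 - 8}{2 \left(-7\right)} \left(-70\right) = \frac{1}{2} \left(- \frac{1}{7}\right) \left(-13\right) \left(-70\right) = \frac{13}{14} \left(-70\right) = -65$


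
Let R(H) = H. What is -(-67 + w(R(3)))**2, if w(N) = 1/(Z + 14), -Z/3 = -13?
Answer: -12602500/2809 ≈ -4486.5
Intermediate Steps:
Z = 39 (Z = -3*(-13) = 39)
w(N) = 1/53 (w(N) = 1/(39 + 14) = 1/53)
-(-67 + w(R(3)))**2 = -(-67 + 1/53)**2 = -(-3550/53)**2 = -1*12602500/2809 = -12602500/2809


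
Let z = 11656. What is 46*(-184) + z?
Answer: 3192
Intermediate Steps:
46*(-184) + z = 46*(-184) + 11656 = -8464 + 11656 = 3192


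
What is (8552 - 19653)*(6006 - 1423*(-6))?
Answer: -161452944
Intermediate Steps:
(8552 - 19653)*(6006 - 1423*(-6)) = -11101*(6006 + 8538) = -11101*14544 = -161452944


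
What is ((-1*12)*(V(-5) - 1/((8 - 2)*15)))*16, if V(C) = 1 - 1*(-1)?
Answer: -5728/15 ≈ -381.87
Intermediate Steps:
V(C) = 2 (V(C) = 1 + 1 = 2)
((-1*12)*(V(-5) - 1/((8 - 2)*15)))*16 = ((-1*12)*(2 - 1/((8 - 2)*15)))*16 = -12*(2 - 1/(6*15))*16 = -12*(2 - 1*1/90)*16 = -12*(2 - 1/90)*16 = -12*179/90*16 = -358/15*16 = -5728/15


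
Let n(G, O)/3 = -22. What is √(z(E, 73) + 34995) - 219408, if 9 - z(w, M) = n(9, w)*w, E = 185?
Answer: -219408 + 3*√5246 ≈ -2.1919e+5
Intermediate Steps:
n(G, O) = -66 (n(G, O) = 3*(-22) = -66)
z(w, M) = 9 + 66*w (z(w, M) = 9 - (-66)*w = 9 + 66*w)
√(z(E, 73) + 34995) - 219408 = √((9 + 66*185) + 34995) - 219408 = √((9 + 12210) + 34995) - 219408 = √(12219 + 34995) - 219408 = √47214 - 219408 = 3*√5246 - 219408 = -219408 + 3*√5246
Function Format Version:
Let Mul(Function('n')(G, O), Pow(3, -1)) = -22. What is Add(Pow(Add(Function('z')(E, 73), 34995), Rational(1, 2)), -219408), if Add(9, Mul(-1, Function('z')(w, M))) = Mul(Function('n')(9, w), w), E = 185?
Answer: Add(-219408, Mul(3, Pow(5246, Rational(1, 2)))) ≈ -2.1919e+5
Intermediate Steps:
Function('n')(G, O) = -66 (Function('n')(G, O) = Mul(3, -22) = -66)
Function('z')(w, M) = Add(9, Mul(66, w)) (Function('z')(w, M) = Add(9, Mul(-1, Mul(-66, w))) = Add(9, Mul(66, w)))
Add(Pow(Add(Function('z')(E, 73), 34995), Rational(1, 2)), -219408) = Add(Pow(Add(Add(9, Mul(66, 185)), 34995), Rational(1, 2)), -219408) = Add(Pow(Add(Add(9, 12210), 34995), Rational(1, 2)), -219408) = Add(Pow(Add(12219, 34995), Rational(1, 2)), -219408) = Add(Pow(47214, Rational(1, 2)), -219408) = Add(Mul(3, Pow(5246, Rational(1, 2))), -219408) = Add(-219408, Mul(3, Pow(5246, Rational(1, 2))))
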